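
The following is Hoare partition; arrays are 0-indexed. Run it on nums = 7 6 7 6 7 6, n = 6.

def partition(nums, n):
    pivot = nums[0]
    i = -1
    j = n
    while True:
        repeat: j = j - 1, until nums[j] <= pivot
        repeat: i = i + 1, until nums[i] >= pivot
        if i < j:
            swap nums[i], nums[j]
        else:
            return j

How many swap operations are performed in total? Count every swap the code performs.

2

pivot = nums[0] = 7; i = -1, j = 6
j→5 (nums[5]=6≤7), i→0 (nums[0]=7≥7); i<j, swap → 6 6 7 6 7 7
j→4 (nums[4]=7≤7), i→2 (nums[2]=7≥7); i<j, swap → 6 6 7 6 7 7
j→3, i→4; i≥j, return j=3. nums = 6 6 7 6 7 7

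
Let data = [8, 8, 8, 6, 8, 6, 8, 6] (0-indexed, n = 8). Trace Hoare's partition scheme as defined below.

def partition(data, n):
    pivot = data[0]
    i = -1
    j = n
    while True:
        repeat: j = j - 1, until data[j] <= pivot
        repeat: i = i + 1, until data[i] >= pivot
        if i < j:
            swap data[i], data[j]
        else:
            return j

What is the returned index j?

pivot = data[0] = 8; i = -1, j = 8
j→7 (data[7]=6≤8), i→0 (data[0]=8≥8); i<j, swap → [6, 8, 8, 6, 8, 6, 8, 8]
j→6 (data[6]=8≤8), i→1 (data[1]=8≥8); i<j, swap → [6, 8, 8, 6, 8, 6, 8, 8]
j→5 (data[5]=6≤8), i→2 (data[2]=8≥8); i<j, swap → [6, 8, 6, 6, 8, 8, 8, 8]
j→4, i→4; i≥j, return j=4. data = [6, 8, 6, 6, 8, 8, 8, 8]

4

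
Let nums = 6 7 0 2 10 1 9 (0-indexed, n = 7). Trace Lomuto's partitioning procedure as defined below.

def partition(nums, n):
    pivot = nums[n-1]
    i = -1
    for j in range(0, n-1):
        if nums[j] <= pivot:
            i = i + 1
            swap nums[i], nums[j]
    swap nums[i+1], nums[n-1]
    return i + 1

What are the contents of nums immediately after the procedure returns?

6 7 0 2 1 9 10

pivot = nums[6] = 9; i = -1
j=0: nums[0]=6 ≤ 9 → i=0, swap nums[0],nums[0] (no change) → 6 7 0 2 10 1 9
j=1: nums[1]=7 ≤ 9 → i=1, swap nums[1],nums[1] (no change) → 6 7 0 2 10 1 9
j=2: nums[2]=0 ≤ 9 → i=2, swap nums[2],nums[2] (no change) → 6 7 0 2 10 1 9
j=3: nums[3]=2 ≤ 9 → i=3, swap nums[3],nums[3] (no change) → 6 7 0 2 10 1 9
j=4: nums[4]=10 > 9 → no swap
j=5: nums[5]=1 ≤ 9 → i=4, swap nums[4],nums[5] → 6 7 0 2 1 10 9
final swap nums[5],nums[6] → 6 7 0 2 1 9 10; return 5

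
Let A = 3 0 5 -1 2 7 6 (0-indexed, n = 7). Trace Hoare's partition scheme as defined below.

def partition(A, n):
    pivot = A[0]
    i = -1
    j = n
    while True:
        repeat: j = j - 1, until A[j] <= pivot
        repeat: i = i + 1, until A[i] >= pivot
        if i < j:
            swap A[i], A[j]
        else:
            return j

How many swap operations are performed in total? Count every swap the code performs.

2

pivot = A[0] = 3; i = -1, j = 7
j→4 (A[4]=2≤3), i→0 (A[0]=3≥3); i<j, swap → 2 0 5 -1 3 7 6
j→3 (A[3]=-1≤3), i→2 (A[2]=5≥3); i<j, swap → 2 0 -1 5 3 7 6
j→2, i→3; i≥j, return j=2. A = 2 0 -1 5 3 7 6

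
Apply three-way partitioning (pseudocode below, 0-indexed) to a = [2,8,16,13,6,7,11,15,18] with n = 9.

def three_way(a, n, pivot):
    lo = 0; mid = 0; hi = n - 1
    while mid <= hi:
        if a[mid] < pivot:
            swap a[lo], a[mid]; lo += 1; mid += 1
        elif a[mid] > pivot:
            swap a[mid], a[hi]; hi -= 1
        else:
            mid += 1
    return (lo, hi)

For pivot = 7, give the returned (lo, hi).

(2, 2)

lo=0 mid=0 hi=8
2<7: swap(0,0), lo=1 mid=1 ⇒ [2,8,16,13,6,7,11,15,18]
8>7: swap(1,8), hi=7 ⇒ [2,18,16,13,6,7,11,15,8]
18>7: swap(1,7), hi=6 ⇒ [2,15,16,13,6,7,11,18,8]
15>7: swap(1,6), hi=5 ⇒ [2,11,16,13,6,7,15,18,8]
11>7: swap(1,5), hi=4 ⇒ [2,7,16,13,6,11,15,18,8]
7=7: mid=2
16>7: swap(2,4), hi=3 ⇒ [2,7,6,13,16,11,15,18,8]
6<7: swap(1,2), lo=2 mid=3 ⇒ [2,6,7,13,16,11,15,18,8]
13>7: swap(3,3), hi=2 ⇒ [2,6,7,13,16,11,15,18,8]
done. lo=2 hi=2; a=[2,6,7,13,16,11,15,18,8]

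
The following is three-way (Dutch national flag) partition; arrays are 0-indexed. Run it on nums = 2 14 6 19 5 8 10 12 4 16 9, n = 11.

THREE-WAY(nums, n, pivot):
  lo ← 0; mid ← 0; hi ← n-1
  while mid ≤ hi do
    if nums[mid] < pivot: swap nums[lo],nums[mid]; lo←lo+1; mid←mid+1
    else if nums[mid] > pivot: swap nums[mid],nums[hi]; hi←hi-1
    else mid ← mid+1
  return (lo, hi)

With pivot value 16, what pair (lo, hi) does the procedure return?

pivot = 16; lo=0, mid=0, hi=10
nums[mid]=2<16: swap nums[0],nums[0]; lo=1,mid=1 → 2 14 6 19 5 8 10 12 4 16 9
nums[mid]=14<16: swap nums[1],nums[1]; lo=2,mid=2 → 2 14 6 19 5 8 10 12 4 16 9
nums[mid]=6<16: swap nums[2],nums[2]; lo=3,mid=3 → 2 14 6 19 5 8 10 12 4 16 9
nums[mid]=19>16: swap nums[3],nums[10]; hi=9 → 2 14 6 9 5 8 10 12 4 16 19
nums[mid]=9<16: swap nums[3],nums[3]; lo=4,mid=4 → 2 14 6 9 5 8 10 12 4 16 19
nums[mid]=5<16: swap nums[4],nums[4]; lo=5,mid=5 → 2 14 6 9 5 8 10 12 4 16 19
nums[mid]=8<16: swap nums[5],nums[5]; lo=6,mid=6 → 2 14 6 9 5 8 10 12 4 16 19
nums[mid]=10<16: swap nums[6],nums[6]; lo=7,mid=7 → 2 14 6 9 5 8 10 12 4 16 19
nums[mid]=12<16: swap nums[7],nums[7]; lo=8,mid=8 → 2 14 6 9 5 8 10 12 4 16 19
nums[mid]=4<16: swap nums[8],nums[8]; lo=9,mid=9 → 2 14 6 9 5 8 10 12 4 16 19
nums[mid]=16=16: mid=10
end: lo=9, hi=9; nums = 2 14 6 9 5 8 10 12 4 16 19

(9, 9)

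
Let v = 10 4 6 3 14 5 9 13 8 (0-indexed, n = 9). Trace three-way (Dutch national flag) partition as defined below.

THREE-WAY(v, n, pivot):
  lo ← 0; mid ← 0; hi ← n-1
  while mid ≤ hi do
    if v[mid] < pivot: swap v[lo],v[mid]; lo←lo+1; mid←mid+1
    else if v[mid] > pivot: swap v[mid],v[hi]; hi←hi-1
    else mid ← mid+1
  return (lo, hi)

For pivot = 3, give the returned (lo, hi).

(0, 0)

lo=0 mid=0 hi=8
10>3: swap(0,8), hi=7 ⇒ 8 4 6 3 14 5 9 13 10
8>3: swap(0,7), hi=6 ⇒ 13 4 6 3 14 5 9 8 10
13>3: swap(0,6), hi=5 ⇒ 9 4 6 3 14 5 13 8 10
9>3: swap(0,5), hi=4 ⇒ 5 4 6 3 14 9 13 8 10
5>3: swap(0,4), hi=3 ⇒ 14 4 6 3 5 9 13 8 10
14>3: swap(0,3), hi=2 ⇒ 3 4 6 14 5 9 13 8 10
3=3: mid=1
4>3: swap(1,2), hi=1 ⇒ 3 6 4 14 5 9 13 8 10
6>3: swap(1,1), hi=0 ⇒ 3 6 4 14 5 9 13 8 10
done. lo=0 hi=0; v=3 6 4 14 5 9 13 8 10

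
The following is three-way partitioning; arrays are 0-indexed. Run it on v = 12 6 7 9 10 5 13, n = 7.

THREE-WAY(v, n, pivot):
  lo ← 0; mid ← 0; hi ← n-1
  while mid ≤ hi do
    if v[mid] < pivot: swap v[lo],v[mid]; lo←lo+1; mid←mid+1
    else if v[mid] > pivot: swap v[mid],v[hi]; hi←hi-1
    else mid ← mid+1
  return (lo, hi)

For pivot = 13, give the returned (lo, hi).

pivot = 13; lo=0, mid=0, hi=6
v[mid]=12<13: swap v[0],v[0]; lo=1,mid=1 → 12 6 7 9 10 5 13
v[mid]=6<13: swap v[1],v[1]; lo=2,mid=2 → 12 6 7 9 10 5 13
v[mid]=7<13: swap v[2],v[2]; lo=3,mid=3 → 12 6 7 9 10 5 13
v[mid]=9<13: swap v[3],v[3]; lo=4,mid=4 → 12 6 7 9 10 5 13
v[mid]=10<13: swap v[4],v[4]; lo=5,mid=5 → 12 6 7 9 10 5 13
v[mid]=5<13: swap v[5],v[5]; lo=6,mid=6 → 12 6 7 9 10 5 13
v[mid]=13=13: mid=7
end: lo=6, hi=6; v = 12 6 7 9 10 5 13

(6, 6)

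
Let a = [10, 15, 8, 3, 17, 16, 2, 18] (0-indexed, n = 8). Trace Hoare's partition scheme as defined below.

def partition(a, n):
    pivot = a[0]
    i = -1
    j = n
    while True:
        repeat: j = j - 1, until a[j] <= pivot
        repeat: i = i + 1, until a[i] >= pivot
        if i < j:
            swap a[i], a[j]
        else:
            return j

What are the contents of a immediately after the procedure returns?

[2, 3, 8, 15, 17, 16, 10, 18]

pivot = a[0] = 10; i = -1, j = 8
j→6 (a[6]=2≤10), i→0 (a[0]=10≥10); i<j, swap → [2, 15, 8, 3, 17, 16, 10, 18]
j→3 (a[3]=3≤10), i→1 (a[1]=15≥10); i<j, swap → [2, 3, 8, 15, 17, 16, 10, 18]
j→2, i→3; i≥j, return j=2. a = [2, 3, 8, 15, 17, 16, 10, 18]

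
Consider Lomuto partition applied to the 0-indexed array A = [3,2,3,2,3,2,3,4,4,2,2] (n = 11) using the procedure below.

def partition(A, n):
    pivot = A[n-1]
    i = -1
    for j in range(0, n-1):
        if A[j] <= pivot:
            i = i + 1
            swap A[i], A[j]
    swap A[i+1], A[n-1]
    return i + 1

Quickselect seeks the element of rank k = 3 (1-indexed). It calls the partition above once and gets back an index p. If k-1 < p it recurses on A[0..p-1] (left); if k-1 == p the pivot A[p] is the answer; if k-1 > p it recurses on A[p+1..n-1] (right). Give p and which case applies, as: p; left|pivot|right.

pivot=2, i=-1
j=0: 3>2, skip
j=1: 2≤2, i=0, swap(0,1) ⇒ [2,3,3,2,3,2,3,4,4,2,2]
j=2: 3>2, skip
j=3: 2≤2, i=1, swap(1,3) ⇒ [2,2,3,3,3,2,3,4,4,2,2]
j=4: 3>2, skip
j=5: 2≤2, i=2, swap(2,5) ⇒ [2,2,2,3,3,3,3,4,4,2,2]
j=6: 3>2, skip
j=7: 4>2, skip
j=8: 4>2, skip
j=9: 2≤2, i=3, swap(3,9) ⇒ [2,2,2,2,3,3,3,4,4,3,2]
swap(4,10) ⇒ [2,2,2,2,2,3,3,4,4,3,3]; return 4
p = 4; k-1 = 2 < 4 ⇒ left

4; left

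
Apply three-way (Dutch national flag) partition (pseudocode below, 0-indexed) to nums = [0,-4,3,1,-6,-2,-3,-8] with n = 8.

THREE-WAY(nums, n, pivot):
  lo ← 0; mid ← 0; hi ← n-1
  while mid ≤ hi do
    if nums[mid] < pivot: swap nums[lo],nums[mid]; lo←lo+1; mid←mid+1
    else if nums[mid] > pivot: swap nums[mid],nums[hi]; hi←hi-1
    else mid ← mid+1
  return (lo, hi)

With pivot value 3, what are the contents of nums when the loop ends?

pivot = 3; lo=0, mid=0, hi=7
nums[mid]=0<3: swap nums[0],nums[0]; lo=1,mid=1 → [0,-4,3,1,-6,-2,-3,-8]
nums[mid]=-4<3: swap nums[1],nums[1]; lo=2,mid=2 → [0,-4,3,1,-6,-2,-3,-8]
nums[mid]=3=3: mid=3
nums[mid]=1<3: swap nums[2],nums[3]; lo=3,mid=4 → [0,-4,1,3,-6,-2,-3,-8]
nums[mid]=-6<3: swap nums[3],nums[4]; lo=4,mid=5 → [0,-4,1,-6,3,-2,-3,-8]
nums[mid]=-2<3: swap nums[4],nums[5]; lo=5,mid=6 → [0,-4,1,-6,-2,3,-3,-8]
nums[mid]=-3<3: swap nums[5],nums[6]; lo=6,mid=7 → [0,-4,1,-6,-2,-3,3,-8]
nums[mid]=-8<3: swap nums[6],nums[7]; lo=7,mid=8 → [0,-4,1,-6,-2,-3,-8,3]
end: lo=7, hi=7; nums = [0,-4,1,-6,-2,-3,-8,3]

[0,-4,1,-6,-2,-3,-8,3]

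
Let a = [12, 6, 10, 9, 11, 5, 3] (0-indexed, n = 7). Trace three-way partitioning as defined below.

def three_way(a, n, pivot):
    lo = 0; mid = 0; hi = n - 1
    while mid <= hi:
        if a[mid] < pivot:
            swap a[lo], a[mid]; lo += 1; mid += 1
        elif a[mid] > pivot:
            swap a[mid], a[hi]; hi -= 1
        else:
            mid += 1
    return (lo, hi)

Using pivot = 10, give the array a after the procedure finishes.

[3, 6, 9, 5, 10, 11, 12]

lo=0 mid=0 hi=6
12>10: swap(0,6), hi=5 ⇒ [3, 6, 10, 9, 11, 5, 12]
3<10: swap(0,0), lo=1 mid=1 ⇒ [3, 6, 10, 9, 11, 5, 12]
6<10: swap(1,1), lo=2 mid=2 ⇒ [3, 6, 10, 9, 11, 5, 12]
10=10: mid=3
9<10: swap(2,3), lo=3 mid=4 ⇒ [3, 6, 9, 10, 11, 5, 12]
11>10: swap(4,5), hi=4 ⇒ [3, 6, 9, 10, 5, 11, 12]
5<10: swap(3,4), lo=4 mid=5 ⇒ [3, 6, 9, 5, 10, 11, 12]
done. lo=4 hi=4; a=[3, 6, 9, 5, 10, 11, 12]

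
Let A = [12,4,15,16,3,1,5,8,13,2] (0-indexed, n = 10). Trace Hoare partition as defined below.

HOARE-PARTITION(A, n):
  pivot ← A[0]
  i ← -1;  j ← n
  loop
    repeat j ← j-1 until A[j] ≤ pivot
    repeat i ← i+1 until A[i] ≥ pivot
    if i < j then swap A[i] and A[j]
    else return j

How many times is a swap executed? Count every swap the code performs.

pivot = A[0] = 12; i = -1, j = 10
j→9 (A[9]=2≤12), i→0 (A[0]=12≥12); i<j, swap → [2,4,15,16,3,1,5,8,13,12]
j→7 (A[7]=8≤12), i→2 (A[2]=15≥12); i<j, swap → [2,4,8,16,3,1,5,15,13,12]
j→6 (A[6]=5≤12), i→3 (A[3]=16≥12); i<j, swap → [2,4,8,5,3,1,16,15,13,12]
j→5, i→6; i≥j, return j=5. A = [2,4,8,5,3,1,16,15,13,12]

3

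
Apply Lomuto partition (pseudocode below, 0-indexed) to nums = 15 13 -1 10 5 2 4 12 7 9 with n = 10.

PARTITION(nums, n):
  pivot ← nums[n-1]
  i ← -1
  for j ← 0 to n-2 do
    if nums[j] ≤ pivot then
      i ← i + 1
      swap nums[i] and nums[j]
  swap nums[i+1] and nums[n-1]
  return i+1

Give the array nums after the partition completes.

-1 5 2 4 7 9 10 12 13 15

pivot=9, i=-1
j=0: 15>9, skip
j=1: 13>9, skip
j=2: -1≤9, i=0, swap(0,2) ⇒ -1 13 15 10 5 2 4 12 7 9
j=3: 10>9, skip
j=4: 5≤9, i=1, swap(1,4) ⇒ -1 5 15 10 13 2 4 12 7 9
j=5: 2≤9, i=2, swap(2,5) ⇒ -1 5 2 10 13 15 4 12 7 9
j=6: 4≤9, i=3, swap(3,6) ⇒ -1 5 2 4 13 15 10 12 7 9
j=7: 12>9, skip
j=8: 7≤9, i=4, swap(4,8) ⇒ -1 5 2 4 7 15 10 12 13 9
swap(5,9) ⇒ -1 5 2 4 7 9 10 12 13 15; return 5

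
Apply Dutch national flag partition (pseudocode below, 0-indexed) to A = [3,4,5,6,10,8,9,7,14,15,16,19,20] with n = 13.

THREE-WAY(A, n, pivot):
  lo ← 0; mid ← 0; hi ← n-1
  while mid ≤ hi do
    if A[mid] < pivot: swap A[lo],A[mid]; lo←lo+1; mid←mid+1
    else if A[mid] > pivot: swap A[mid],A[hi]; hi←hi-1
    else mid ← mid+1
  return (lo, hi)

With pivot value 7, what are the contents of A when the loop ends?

[3,4,5,6,7,9,8,14,15,16,19,20,10]

lo=0 mid=0 hi=12
3<7: swap(0,0), lo=1 mid=1 ⇒ [3,4,5,6,10,8,9,7,14,15,16,19,20]
4<7: swap(1,1), lo=2 mid=2 ⇒ [3,4,5,6,10,8,9,7,14,15,16,19,20]
5<7: swap(2,2), lo=3 mid=3 ⇒ [3,4,5,6,10,8,9,7,14,15,16,19,20]
6<7: swap(3,3), lo=4 mid=4 ⇒ [3,4,5,6,10,8,9,7,14,15,16,19,20]
10>7: swap(4,12), hi=11 ⇒ [3,4,5,6,20,8,9,7,14,15,16,19,10]
20>7: swap(4,11), hi=10 ⇒ [3,4,5,6,19,8,9,7,14,15,16,20,10]
19>7: swap(4,10), hi=9 ⇒ [3,4,5,6,16,8,9,7,14,15,19,20,10]
16>7: swap(4,9), hi=8 ⇒ [3,4,5,6,15,8,9,7,14,16,19,20,10]
15>7: swap(4,8), hi=7 ⇒ [3,4,5,6,14,8,9,7,15,16,19,20,10]
14>7: swap(4,7), hi=6 ⇒ [3,4,5,6,7,8,9,14,15,16,19,20,10]
7=7: mid=5
8>7: swap(5,6), hi=5 ⇒ [3,4,5,6,7,9,8,14,15,16,19,20,10]
9>7: swap(5,5), hi=4 ⇒ [3,4,5,6,7,9,8,14,15,16,19,20,10]
done. lo=4 hi=4; A=[3,4,5,6,7,9,8,14,15,16,19,20,10]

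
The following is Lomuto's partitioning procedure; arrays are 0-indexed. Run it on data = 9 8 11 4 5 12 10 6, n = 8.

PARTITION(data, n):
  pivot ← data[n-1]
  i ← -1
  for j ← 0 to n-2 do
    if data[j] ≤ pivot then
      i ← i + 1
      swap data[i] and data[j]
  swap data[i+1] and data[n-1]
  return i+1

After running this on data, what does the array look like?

4 5 6 9 8 12 10 11

pivot = data[7] = 6; i = -1
j=0: data[0]=9 > 6 → no swap
j=1: data[1]=8 > 6 → no swap
j=2: data[2]=11 > 6 → no swap
j=3: data[3]=4 ≤ 6 → i=0, swap data[0],data[3] → 4 8 11 9 5 12 10 6
j=4: data[4]=5 ≤ 6 → i=1, swap data[1],data[4] → 4 5 11 9 8 12 10 6
j=5: data[5]=12 > 6 → no swap
j=6: data[6]=10 > 6 → no swap
final swap data[2],data[7] → 4 5 6 9 8 12 10 11; return 2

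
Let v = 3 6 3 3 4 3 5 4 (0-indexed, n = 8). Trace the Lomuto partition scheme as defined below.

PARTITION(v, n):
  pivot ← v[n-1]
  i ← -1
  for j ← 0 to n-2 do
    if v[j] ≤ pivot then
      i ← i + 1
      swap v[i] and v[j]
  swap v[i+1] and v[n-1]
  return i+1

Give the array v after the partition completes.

3 3 3 4 3 4 5 6

pivot = v[7] = 4; i = -1
j=0: v[0]=3 ≤ 4 → i=0, swap v[0],v[0] (no change) → 3 6 3 3 4 3 5 4
j=1: v[1]=6 > 4 → no swap
j=2: v[2]=3 ≤ 4 → i=1, swap v[1],v[2] → 3 3 6 3 4 3 5 4
j=3: v[3]=3 ≤ 4 → i=2, swap v[2],v[3] → 3 3 3 6 4 3 5 4
j=4: v[4]=4 ≤ 4 → i=3, swap v[3],v[4] → 3 3 3 4 6 3 5 4
j=5: v[5]=3 ≤ 4 → i=4, swap v[4],v[5] → 3 3 3 4 3 6 5 4
j=6: v[6]=5 > 4 → no swap
final swap v[5],v[7] → 3 3 3 4 3 4 5 6; return 5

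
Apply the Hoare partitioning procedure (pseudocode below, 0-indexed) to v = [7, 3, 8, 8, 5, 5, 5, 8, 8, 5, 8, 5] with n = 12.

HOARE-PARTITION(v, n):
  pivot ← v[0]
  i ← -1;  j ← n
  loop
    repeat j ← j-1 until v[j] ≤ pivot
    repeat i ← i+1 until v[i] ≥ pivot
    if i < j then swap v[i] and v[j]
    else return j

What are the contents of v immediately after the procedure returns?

pivot=7
j stops at 11 (5), i stops at 0 (7); swap ⇒ [5, 3, 8, 8, 5, 5, 5, 8, 8, 5, 8, 7]
j stops at 9 (5), i stops at 2 (8); swap ⇒ [5, 3, 5, 8, 5, 5, 5, 8, 8, 8, 8, 7]
j stops at 6 (5), i stops at 3 (8); swap ⇒ [5, 3, 5, 5, 5, 5, 8, 8, 8, 8, 8, 7]
j stops at 5, i stops at 6; i≥j ⇒ return 5. v=[5, 3, 5, 5, 5, 5, 8, 8, 8, 8, 8, 7]

[5, 3, 5, 5, 5, 5, 8, 8, 8, 8, 8, 7]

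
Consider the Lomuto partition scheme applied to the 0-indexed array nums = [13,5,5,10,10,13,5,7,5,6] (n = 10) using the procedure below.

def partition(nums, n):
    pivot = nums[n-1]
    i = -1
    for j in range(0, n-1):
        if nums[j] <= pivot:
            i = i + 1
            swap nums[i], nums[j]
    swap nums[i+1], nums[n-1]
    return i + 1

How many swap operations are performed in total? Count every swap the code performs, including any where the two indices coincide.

pivot = nums[9] = 6; i = -1
j=0: nums[0]=13 > 6 → no swap
j=1: nums[1]=5 ≤ 6 → i=0, swap nums[0],nums[1] → [5,13,5,10,10,13,5,7,5,6]
j=2: nums[2]=5 ≤ 6 → i=1, swap nums[1],nums[2] → [5,5,13,10,10,13,5,7,5,6]
j=3: nums[3]=10 > 6 → no swap
j=4: nums[4]=10 > 6 → no swap
j=5: nums[5]=13 > 6 → no swap
j=6: nums[6]=5 ≤ 6 → i=2, swap nums[2],nums[6] → [5,5,5,10,10,13,13,7,5,6]
j=7: nums[7]=7 > 6 → no swap
j=8: nums[8]=5 ≤ 6 → i=3, swap nums[3],nums[8] → [5,5,5,5,10,13,13,7,10,6]
final swap nums[4],nums[9] → [5,5,5,5,6,13,13,7,10,10]; return 4

5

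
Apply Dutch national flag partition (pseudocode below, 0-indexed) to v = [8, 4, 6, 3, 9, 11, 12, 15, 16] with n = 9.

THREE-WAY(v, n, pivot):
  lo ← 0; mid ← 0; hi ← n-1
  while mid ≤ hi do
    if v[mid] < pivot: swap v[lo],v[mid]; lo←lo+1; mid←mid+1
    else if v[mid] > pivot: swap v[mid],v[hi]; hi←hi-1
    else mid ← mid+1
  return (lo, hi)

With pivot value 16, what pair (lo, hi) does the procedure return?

pivot = 16; lo=0, mid=0, hi=8
v[mid]=8<16: swap v[0],v[0]; lo=1,mid=1 → [8, 4, 6, 3, 9, 11, 12, 15, 16]
v[mid]=4<16: swap v[1],v[1]; lo=2,mid=2 → [8, 4, 6, 3, 9, 11, 12, 15, 16]
v[mid]=6<16: swap v[2],v[2]; lo=3,mid=3 → [8, 4, 6, 3, 9, 11, 12, 15, 16]
v[mid]=3<16: swap v[3],v[3]; lo=4,mid=4 → [8, 4, 6, 3, 9, 11, 12, 15, 16]
v[mid]=9<16: swap v[4],v[4]; lo=5,mid=5 → [8, 4, 6, 3, 9, 11, 12, 15, 16]
v[mid]=11<16: swap v[5],v[5]; lo=6,mid=6 → [8, 4, 6, 3, 9, 11, 12, 15, 16]
v[mid]=12<16: swap v[6],v[6]; lo=7,mid=7 → [8, 4, 6, 3, 9, 11, 12, 15, 16]
v[mid]=15<16: swap v[7],v[7]; lo=8,mid=8 → [8, 4, 6, 3, 9, 11, 12, 15, 16]
v[mid]=16=16: mid=9
end: lo=8, hi=8; v = [8, 4, 6, 3, 9, 11, 12, 15, 16]

(8, 8)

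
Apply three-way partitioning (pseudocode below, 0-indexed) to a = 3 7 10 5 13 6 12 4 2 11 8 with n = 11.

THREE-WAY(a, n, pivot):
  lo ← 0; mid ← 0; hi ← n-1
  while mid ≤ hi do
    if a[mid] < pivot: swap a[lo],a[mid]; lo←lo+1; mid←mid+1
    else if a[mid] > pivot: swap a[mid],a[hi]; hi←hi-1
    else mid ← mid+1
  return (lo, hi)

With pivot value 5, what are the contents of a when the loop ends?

lo=0 mid=0 hi=10
3<5: swap(0,0), lo=1 mid=1 ⇒ 3 7 10 5 13 6 12 4 2 11 8
7>5: swap(1,10), hi=9 ⇒ 3 8 10 5 13 6 12 4 2 11 7
8>5: swap(1,9), hi=8 ⇒ 3 11 10 5 13 6 12 4 2 8 7
11>5: swap(1,8), hi=7 ⇒ 3 2 10 5 13 6 12 4 11 8 7
2<5: swap(1,1), lo=2 mid=2 ⇒ 3 2 10 5 13 6 12 4 11 8 7
10>5: swap(2,7), hi=6 ⇒ 3 2 4 5 13 6 12 10 11 8 7
4<5: swap(2,2), lo=3 mid=3 ⇒ 3 2 4 5 13 6 12 10 11 8 7
5=5: mid=4
13>5: swap(4,6), hi=5 ⇒ 3 2 4 5 12 6 13 10 11 8 7
12>5: swap(4,5), hi=4 ⇒ 3 2 4 5 6 12 13 10 11 8 7
6>5: swap(4,4), hi=3 ⇒ 3 2 4 5 6 12 13 10 11 8 7
done. lo=3 hi=3; a=3 2 4 5 6 12 13 10 11 8 7

3 2 4 5 6 12 13 10 11 8 7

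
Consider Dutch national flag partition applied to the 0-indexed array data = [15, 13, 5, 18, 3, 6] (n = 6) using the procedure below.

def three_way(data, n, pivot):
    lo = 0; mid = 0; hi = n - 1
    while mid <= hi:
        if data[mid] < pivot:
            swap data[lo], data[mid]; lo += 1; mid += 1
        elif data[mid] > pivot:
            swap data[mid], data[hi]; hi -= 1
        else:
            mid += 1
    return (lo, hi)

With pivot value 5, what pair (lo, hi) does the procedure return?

lo=0 mid=0 hi=5
15>5: swap(0,5), hi=4 ⇒ [6, 13, 5, 18, 3, 15]
6>5: swap(0,4), hi=3 ⇒ [3, 13, 5, 18, 6, 15]
3<5: swap(0,0), lo=1 mid=1 ⇒ [3, 13, 5, 18, 6, 15]
13>5: swap(1,3), hi=2 ⇒ [3, 18, 5, 13, 6, 15]
18>5: swap(1,2), hi=1 ⇒ [3, 5, 18, 13, 6, 15]
5=5: mid=2
done. lo=1 hi=1; data=[3, 5, 18, 13, 6, 15]

(1, 1)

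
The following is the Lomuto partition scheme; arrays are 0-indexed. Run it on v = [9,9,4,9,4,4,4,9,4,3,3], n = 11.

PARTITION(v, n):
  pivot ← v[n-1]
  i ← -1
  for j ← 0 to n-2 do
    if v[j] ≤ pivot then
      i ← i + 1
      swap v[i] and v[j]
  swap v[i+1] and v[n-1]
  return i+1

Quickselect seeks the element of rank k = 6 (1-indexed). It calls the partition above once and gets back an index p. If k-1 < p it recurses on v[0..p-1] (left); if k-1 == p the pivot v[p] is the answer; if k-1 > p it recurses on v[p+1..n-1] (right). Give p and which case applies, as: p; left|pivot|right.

1; right

pivot = v[10] = 3; i = -1
j=0: v[0]=9 > 3 → no swap
j=1: v[1]=9 > 3 → no swap
j=2: v[2]=4 > 3 → no swap
j=3: v[3]=9 > 3 → no swap
j=4: v[4]=4 > 3 → no swap
j=5: v[5]=4 > 3 → no swap
j=6: v[6]=4 > 3 → no swap
j=7: v[7]=9 > 3 → no swap
j=8: v[8]=4 > 3 → no swap
j=9: v[9]=3 ≤ 3 → i=0, swap v[0],v[9] → [3,9,4,9,4,4,4,9,4,9,3]
final swap v[1],v[10] → [3,3,4,9,4,4,4,9,4,9,9]; return 1
p = 1; k-1 = 5 > 1 ⇒ right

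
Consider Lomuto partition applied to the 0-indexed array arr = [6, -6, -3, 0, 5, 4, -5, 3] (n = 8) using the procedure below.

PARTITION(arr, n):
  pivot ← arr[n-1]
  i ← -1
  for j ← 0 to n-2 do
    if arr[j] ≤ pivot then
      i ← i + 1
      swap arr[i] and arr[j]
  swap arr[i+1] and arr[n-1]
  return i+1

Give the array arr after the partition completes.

[-6, -3, 0, -5, 3, 4, 6, 5]

pivot = arr[7] = 3; i = -1
j=0: arr[0]=6 > 3 → no swap
j=1: arr[1]=-6 ≤ 3 → i=0, swap arr[0],arr[1] → [-6, 6, -3, 0, 5, 4, -5, 3]
j=2: arr[2]=-3 ≤ 3 → i=1, swap arr[1],arr[2] → [-6, -3, 6, 0, 5, 4, -5, 3]
j=3: arr[3]=0 ≤ 3 → i=2, swap arr[2],arr[3] → [-6, -3, 0, 6, 5, 4, -5, 3]
j=4: arr[4]=5 > 3 → no swap
j=5: arr[5]=4 > 3 → no swap
j=6: arr[6]=-5 ≤ 3 → i=3, swap arr[3],arr[6] → [-6, -3, 0, -5, 5, 4, 6, 3]
final swap arr[4],arr[7] → [-6, -3, 0, -5, 3, 4, 6, 5]; return 4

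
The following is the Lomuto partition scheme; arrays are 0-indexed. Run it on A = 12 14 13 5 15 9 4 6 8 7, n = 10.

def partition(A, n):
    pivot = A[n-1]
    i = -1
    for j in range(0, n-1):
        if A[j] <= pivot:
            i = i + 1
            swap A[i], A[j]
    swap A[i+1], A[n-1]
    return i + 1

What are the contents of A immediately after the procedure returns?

pivot = A[9] = 7; i = -1
j=0: A[0]=12 > 7 → no swap
j=1: A[1]=14 > 7 → no swap
j=2: A[2]=13 > 7 → no swap
j=3: A[3]=5 ≤ 7 → i=0, swap A[0],A[3] → 5 14 13 12 15 9 4 6 8 7
j=4: A[4]=15 > 7 → no swap
j=5: A[5]=9 > 7 → no swap
j=6: A[6]=4 ≤ 7 → i=1, swap A[1],A[6] → 5 4 13 12 15 9 14 6 8 7
j=7: A[7]=6 ≤ 7 → i=2, swap A[2],A[7] → 5 4 6 12 15 9 14 13 8 7
j=8: A[8]=8 > 7 → no swap
final swap A[3],A[9] → 5 4 6 7 15 9 14 13 8 12; return 3

5 4 6 7 15 9 14 13 8 12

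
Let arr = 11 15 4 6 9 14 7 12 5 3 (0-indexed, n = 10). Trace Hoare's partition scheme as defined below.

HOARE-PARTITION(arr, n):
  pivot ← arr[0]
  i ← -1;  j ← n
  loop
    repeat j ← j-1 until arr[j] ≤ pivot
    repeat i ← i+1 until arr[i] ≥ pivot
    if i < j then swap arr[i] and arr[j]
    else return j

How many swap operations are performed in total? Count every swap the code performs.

pivot=11
j stops at 9 (3), i stops at 0 (11); swap ⇒ 3 15 4 6 9 14 7 12 5 11
j stops at 8 (5), i stops at 1 (15); swap ⇒ 3 5 4 6 9 14 7 12 15 11
j stops at 6 (7), i stops at 5 (14); swap ⇒ 3 5 4 6 9 7 14 12 15 11
j stops at 5, i stops at 6; i≥j ⇒ return 5. arr=3 5 4 6 9 7 14 12 15 11

3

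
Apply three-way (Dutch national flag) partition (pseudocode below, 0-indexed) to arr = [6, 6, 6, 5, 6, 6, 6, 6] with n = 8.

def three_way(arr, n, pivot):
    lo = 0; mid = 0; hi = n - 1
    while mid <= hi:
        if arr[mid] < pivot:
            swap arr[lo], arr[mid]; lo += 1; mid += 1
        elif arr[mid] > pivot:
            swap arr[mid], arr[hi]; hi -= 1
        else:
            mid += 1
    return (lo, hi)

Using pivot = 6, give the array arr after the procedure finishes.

[5, 6, 6, 6, 6, 6, 6, 6]

lo=0 mid=0 hi=7
6=6: mid=1
6=6: mid=2
6=6: mid=3
5<6: swap(0,3), lo=1 mid=4 ⇒ [5, 6, 6, 6, 6, 6, 6, 6]
6=6: mid=5
6=6: mid=6
6=6: mid=7
6=6: mid=8
done. lo=1 hi=7; arr=[5, 6, 6, 6, 6, 6, 6, 6]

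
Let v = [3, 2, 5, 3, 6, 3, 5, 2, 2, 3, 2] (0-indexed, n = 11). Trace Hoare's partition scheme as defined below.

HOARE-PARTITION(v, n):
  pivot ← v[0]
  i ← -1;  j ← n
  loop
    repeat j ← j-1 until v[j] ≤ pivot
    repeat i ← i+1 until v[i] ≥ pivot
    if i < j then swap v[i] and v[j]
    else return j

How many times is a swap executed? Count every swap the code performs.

4

pivot = v[0] = 3; i = -1, j = 11
j→10 (v[10]=2≤3), i→0 (v[0]=3≥3); i<j, swap → [2, 2, 5, 3, 6, 3, 5, 2, 2, 3, 3]
j→9 (v[9]=3≤3), i→2 (v[2]=5≥3); i<j, swap → [2, 2, 3, 3, 6, 3, 5, 2, 2, 5, 3]
j→8 (v[8]=2≤3), i→3 (v[3]=3≥3); i<j, swap → [2, 2, 3, 2, 6, 3, 5, 2, 3, 5, 3]
j→7 (v[7]=2≤3), i→4 (v[4]=6≥3); i<j, swap → [2, 2, 3, 2, 2, 3, 5, 6, 3, 5, 3]
j→5, i→5; i≥j, return j=5. v = [2, 2, 3, 2, 2, 3, 5, 6, 3, 5, 3]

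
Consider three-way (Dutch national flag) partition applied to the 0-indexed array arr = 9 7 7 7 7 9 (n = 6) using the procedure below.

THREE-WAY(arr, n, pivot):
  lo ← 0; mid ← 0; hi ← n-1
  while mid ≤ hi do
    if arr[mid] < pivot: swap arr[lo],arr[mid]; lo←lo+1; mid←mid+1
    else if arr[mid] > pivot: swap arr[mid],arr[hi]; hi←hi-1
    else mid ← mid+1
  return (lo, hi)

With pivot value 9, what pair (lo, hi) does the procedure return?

pivot = 9; lo=0, mid=0, hi=5
arr[mid]=9=9: mid=1
arr[mid]=7<9: swap arr[0],arr[1]; lo=1,mid=2 → 7 9 7 7 7 9
arr[mid]=7<9: swap arr[1],arr[2]; lo=2,mid=3 → 7 7 9 7 7 9
arr[mid]=7<9: swap arr[2],arr[3]; lo=3,mid=4 → 7 7 7 9 7 9
arr[mid]=7<9: swap arr[3],arr[4]; lo=4,mid=5 → 7 7 7 7 9 9
arr[mid]=9=9: mid=6
end: lo=4, hi=5; arr = 7 7 7 7 9 9

(4, 5)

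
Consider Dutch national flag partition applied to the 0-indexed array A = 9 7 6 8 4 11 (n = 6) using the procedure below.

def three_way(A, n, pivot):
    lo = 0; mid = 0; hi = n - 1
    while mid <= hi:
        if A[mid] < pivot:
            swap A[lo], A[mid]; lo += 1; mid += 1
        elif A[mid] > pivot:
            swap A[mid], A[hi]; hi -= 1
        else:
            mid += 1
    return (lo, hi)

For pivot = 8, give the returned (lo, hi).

(3, 3)

lo=0 mid=0 hi=5
9>8: swap(0,5), hi=4 ⇒ 11 7 6 8 4 9
11>8: swap(0,4), hi=3 ⇒ 4 7 6 8 11 9
4<8: swap(0,0), lo=1 mid=1 ⇒ 4 7 6 8 11 9
7<8: swap(1,1), lo=2 mid=2 ⇒ 4 7 6 8 11 9
6<8: swap(2,2), lo=3 mid=3 ⇒ 4 7 6 8 11 9
8=8: mid=4
done. lo=3 hi=3; A=4 7 6 8 11 9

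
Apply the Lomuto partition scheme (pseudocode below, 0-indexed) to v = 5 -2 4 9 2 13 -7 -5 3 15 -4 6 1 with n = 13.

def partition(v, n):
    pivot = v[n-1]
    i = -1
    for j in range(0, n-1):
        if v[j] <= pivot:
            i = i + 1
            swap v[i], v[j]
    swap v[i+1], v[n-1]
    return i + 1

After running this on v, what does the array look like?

-2 -7 -5 -4 1 13 5 4 3 15 9 6 2

pivot = v[12] = 1; i = -1
j=0: v[0]=5 > 1 → no swap
j=1: v[1]=-2 ≤ 1 → i=0, swap v[0],v[1] → -2 5 4 9 2 13 -7 -5 3 15 -4 6 1
j=2: v[2]=4 > 1 → no swap
j=3: v[3]=9 > 1 → no swap
j=4: v[4]=2 > 1 → no swap
j=5: v[5]=13 > 1 → no swap
j=6: v[6]=-7 ≤ 1 → i=1, swap v[1],v[6] → -2 -7 4 9 2 13 5 -5 3 15 -4 6 1
j=7: v[7]=-5 ≤ 1 → i=2, swap v[2],v[7] → -2 -7 -5 9 2 13 5 4 3 15 -4 6 1
j=8: v[8]=3 > 1 → no swap
j=9: v[9]=15 > 1 → no swap
j=10: v[10]=-4 ≤ 1 → i=3, swap v[3],v[10] → -2 -7 -5 -4 2 13 5 4 3 15 9 6 1
j=11: v[11]=6 > 1 → no swap
final swap v[4],v[12] → -2 -7 -5 -4 1 13 5 4 3 15 9 6 2; return 4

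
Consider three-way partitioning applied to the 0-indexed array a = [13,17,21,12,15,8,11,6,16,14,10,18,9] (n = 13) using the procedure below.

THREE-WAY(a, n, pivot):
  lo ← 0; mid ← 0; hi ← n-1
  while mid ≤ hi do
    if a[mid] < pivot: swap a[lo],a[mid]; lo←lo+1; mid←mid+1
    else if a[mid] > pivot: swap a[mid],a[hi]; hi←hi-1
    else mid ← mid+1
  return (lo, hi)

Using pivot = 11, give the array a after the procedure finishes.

pivot = 11; lo=0, mid=0, hi=12
a[mid]=13>11: swap a[0],a[12]; hi=11 → [9,17,21,12,15,8,11,6,16,14,10,18,13]
a[mid]=9<11: swap a[0],a[0]; lo=1,mid=1 → [9,17,21,12,15,8,11,6,16,14,10,18,13]
a[mid]=17>11: swap a[1],a[11]; hi=10 → [9,18,21,12,15,8,11,6,16,14,10,17,13]
a[mid]=18>11: swap a[1],a[10]; hi=9 → [9,10,21,12,15,8,11,6,16,14,18,17,13]
a[mid]=10<11: swap a[1],a[1]; lo=2,mid=2 → [9,10,21,12,15,8,11,6,16,14,18,17,13]
a[mid]=21>11: swap a[2],a[9]; hi=8 → [9,10,14,12,15,8,11,6,16,21,18,17,13]
a[mid]=14>11: swap a[2],a[8]; hi=7 → [9,10,16,12,15,8,11,6,14,21,18,17,13]
a[mid]=16>11: swap a[2],a[7]; hi=6 → [9,10,6,12,15,8,11,16,14,21,18,17,13]
a[mid]=6<11: swap a[2],a[2]; lo=3,mid=3 → [9,10,6,12,15,8,11,16,14,21,18,17,13]
a[mid]=12>11: swap a[3],a[6]; hi=5 → [9,10,6,11,15,8,12,16,14,21,18,17,13]
a[mid]=11=11: mid=4
a[mid]=15>11: swap a[4],a[5]; hi=4 → [9,10,6,11,8,15,12,16,14,21,18,17,13]
a[mid]=8<11: swap a[3],a[4]; lo=4,mid=5 → [9,10,6,8,11,15,12,16,14,21,18,17,13]
end: lo=4, hi=4; a = [9,10,6,8,11,15,12,16,14,21,18,17,13]

[9,10,6,8,11,15,12,16,14,21,18,17,13]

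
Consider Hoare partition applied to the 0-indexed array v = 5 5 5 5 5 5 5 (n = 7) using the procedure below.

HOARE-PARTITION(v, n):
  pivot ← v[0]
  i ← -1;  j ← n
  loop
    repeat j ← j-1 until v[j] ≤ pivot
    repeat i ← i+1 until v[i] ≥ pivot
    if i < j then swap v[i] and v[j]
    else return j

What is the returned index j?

pivot = v[0] = 5; i = -1, j = 7
j→6 (v[6]=5≤5), i→0 (v[0]=5≥5); i<j, swap → 5 5 5 5 5 5 5
j→5 (v[5]=5≤5), i→1 (v[1]=5≥5); i<j, swap → 5 5 5 5 5 5 5
j→4 (v[4]=5≤5), i→2 (v[2]=5≥5); i<j, swap → 5 5 5 5 5 5 5
j→3, i→3; i≥j, return j=3. v = 5 5 5 5 5 5 5

3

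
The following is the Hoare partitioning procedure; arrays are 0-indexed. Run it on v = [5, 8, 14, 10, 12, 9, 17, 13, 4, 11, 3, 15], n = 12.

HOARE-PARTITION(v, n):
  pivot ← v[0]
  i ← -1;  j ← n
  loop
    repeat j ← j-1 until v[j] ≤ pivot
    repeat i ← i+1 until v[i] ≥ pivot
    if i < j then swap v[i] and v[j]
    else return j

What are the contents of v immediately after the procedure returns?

pivot = v[0] = 5; i = -1, j = 12
j→10 (v[10]=3≤5), i→0 (v[0]=5≥5); i<j, swap → [3, 8, 14, 10, 12, 9, 17, 13, 4, 11, 5, 15]
j→8 (v[8]=4≤5), i→1 (v[1]=8≥5); i<j, swap → [3, 4, 14, 10, 12, 9, 17, 13, 8, 11, 5, 15]
j→1, i→2; i≥j, return j=1. v = [3, 4, 14, 10, 12, 9, 17, 13, 8, 11, 5, 15]

[3, 4, 14, 10, 12, 9, 17, 13, 8, 11, 5, 15]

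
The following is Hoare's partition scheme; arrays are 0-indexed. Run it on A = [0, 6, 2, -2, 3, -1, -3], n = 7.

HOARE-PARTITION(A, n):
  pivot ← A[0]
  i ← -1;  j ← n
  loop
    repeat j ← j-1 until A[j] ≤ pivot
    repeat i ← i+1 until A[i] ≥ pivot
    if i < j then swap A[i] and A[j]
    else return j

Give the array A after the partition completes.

pivot=0
j stops at 6 (-3), i stops at 0 (0); swap ⇒ [-3, 6, 2, -2, 3, -1, 0]
j stops at 5 (-1), i stops at 1 (6); swap ⇒ [-3, -1, 2, -2, 3, 6, 0]
j stops at 3 (-2), i stops at 2 (2); swap ⇒ [-3, -1, -2, 2, 3, 6, 0]
j stops at 2, i stops at 3; i≥j ⇒ return 2. A=[-3, -1, -2, 2, 3, 6, 0]

[-3, -1, -2, 2, 3, 6, 0]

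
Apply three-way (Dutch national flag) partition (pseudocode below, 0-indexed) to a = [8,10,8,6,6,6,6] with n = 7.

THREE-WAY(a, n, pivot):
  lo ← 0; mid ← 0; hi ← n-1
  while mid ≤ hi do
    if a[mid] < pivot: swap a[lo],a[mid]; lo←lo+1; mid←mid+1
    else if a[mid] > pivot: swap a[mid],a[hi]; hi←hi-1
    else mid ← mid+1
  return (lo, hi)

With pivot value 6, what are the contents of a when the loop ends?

lo=0 mid=0 hi=6
8>6: swap(0,6), hi=5 ⇒ [6,10,8,6,6,6,8]
6=6: mid=1
10>6: swap(1,5), hi=4 ⇒ [6,6,8,6,6,10,8]
6=6: mid=2
8>6: swap(2,4), hi=3 ⇒ [6,6,6,6,8,10,8]
6=6: mid=3
6=6: mid=4
done. lo=0 hi=3; a=[6,6,6,6,8,10,8]

[6,6,6,6,8,10,8]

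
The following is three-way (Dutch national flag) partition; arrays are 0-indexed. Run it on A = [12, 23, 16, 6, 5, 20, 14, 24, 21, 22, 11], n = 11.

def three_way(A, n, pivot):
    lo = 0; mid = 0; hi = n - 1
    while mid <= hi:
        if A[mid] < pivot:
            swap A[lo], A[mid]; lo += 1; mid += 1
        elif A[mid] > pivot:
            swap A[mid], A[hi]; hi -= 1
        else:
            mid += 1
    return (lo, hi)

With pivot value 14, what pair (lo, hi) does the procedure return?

(4, 4)

pivot = 14; lo=0, mid=0, hi=10
A[mid]=12<14: swap A[0],A[0]; lo=1,mid=1 → [12, 23, 16, 6, 5, 20, 14, 24, 21, 22, 11]
A[mid]=23>14: swap A[1],A[10]; hi=9 → [12, 11, 16, 6, 5, 20, 14, 24, 21, 22, 23]
A[mid]=11<14: swap A[1],A[1]; lo=2,mid=2 → [12, 11, 16, 6, 5, 20, 14, 24, 21, 22, 23]
A[mid]=16>14: swap A[2],A[9]; hi=8 → [12, 11, 22, 6, 5, 20, 14, 24, 21, 16, 23]
A[mid]=22>14: swap A[2],A[8]; hi=7 → [12, 11, 21, 6, 5, 20, 14, 24, 22, 16, 23]
A[mid]=21>14: swap A[2],A[7]; hi=6 → [12, 11, 24, 6, 5, 20, 14, 21, 22, 16, 23]
A[mid]=24>14: swap A[2],A[6]; hi=5 → [12, 11, 14, 6, 5, 20, 24, 21, 22, 16, 23]
A[mid]=14=14: mid=3
A[mid]=6<14: swap A[2],A[3]; lo=3,mid=4 → [12, 11, 6, 14, 5, 20, 24, 21, 22, 16, 23]
A[mid]=5<14: swap A[3],A[4]; lo=4,mid=5 → [12, 11, 6, 5, 14, 20, 24, 21, 22, 16, 23]
A[mid]=20>14: swap A[5],A[5]; hi=4 → [12, 11, 6, 5, 14, 20, 24, 21, 22, 16, 23]
end: lo=4, hi=4; A = [12, 11, 6, 5, 14, 20, 24, 21, 22, 16, 23]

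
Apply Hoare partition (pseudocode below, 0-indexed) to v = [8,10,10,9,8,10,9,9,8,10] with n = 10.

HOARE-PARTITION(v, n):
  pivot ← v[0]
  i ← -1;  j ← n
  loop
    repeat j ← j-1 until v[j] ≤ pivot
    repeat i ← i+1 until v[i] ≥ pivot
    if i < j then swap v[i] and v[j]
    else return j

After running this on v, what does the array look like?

pivot = v[0] = 8; i = -1, j = 10
j→8 (v[8]=8≤8), i→0 (v[0]=8≥8); i<j, swap → [8,10,10,9,8,10,9,9,8,10]
j→4 (v[4]=8≤8), i→1 (v[1]=10≥8); i<j, swap → [8,8,10,9,10,10,9,9,8,10]
j→1, i→2; i≥j, return j=1. v = [8,8,10,9,10,10,9,9,8,10]

[8,8,10,9,10,10,9,9,8,10]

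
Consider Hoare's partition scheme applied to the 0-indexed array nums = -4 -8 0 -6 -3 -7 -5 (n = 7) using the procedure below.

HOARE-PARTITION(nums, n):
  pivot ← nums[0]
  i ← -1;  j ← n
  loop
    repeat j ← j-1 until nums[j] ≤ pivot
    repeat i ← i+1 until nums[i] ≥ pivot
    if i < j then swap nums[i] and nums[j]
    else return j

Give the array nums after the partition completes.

-5 -8 -7 -6 -3 0 -4

pivot = nums[0] = -4; i = -1, j = 7
j→6 (nums[6]=-5≤-4), i→0 (nums[0]=-4≥-4); i<j, swap → -5 -8 0 -6 -3 -7 -4
j→5 (nums[5]=-7≤-4), i→2 (nums[2]=0≥-4); i<j, swap → -5 -8 -7 -6 -3 0 -4
j→3, i→4; i≥j, return j=3. nums = -5 -8 -7 -6 -3 0 -4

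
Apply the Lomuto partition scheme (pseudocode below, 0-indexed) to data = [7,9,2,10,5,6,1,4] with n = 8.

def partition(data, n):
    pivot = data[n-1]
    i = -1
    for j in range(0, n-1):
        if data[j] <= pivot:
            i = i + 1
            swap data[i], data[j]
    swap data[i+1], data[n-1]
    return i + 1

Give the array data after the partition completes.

[2,1,4,10,5,6,9,7]

pivot = data[7] = 4; i = -1
j=0: data[0]=7 > 4 → no swap
j=1: data[1]=9 > 4 → no swap
j=2: data[2]=2 ≤ 4 → i=0, swap data[0],data[2] → [2,9,7,10,5,6,1,4]
j=3: data[3]=10 > 4 → no swap
j=4: data[4]=5 > 4 → no swap
j=5: data[5]=6 > 4 → no swap
j=6: data[6]=1 ≤ 4 → i=1, swap data[1],data[6] → [2,1,7,10,5,6,9,4]
final swap data[2],data[7] → [2,1,4,10,5,6,9,7]; return 2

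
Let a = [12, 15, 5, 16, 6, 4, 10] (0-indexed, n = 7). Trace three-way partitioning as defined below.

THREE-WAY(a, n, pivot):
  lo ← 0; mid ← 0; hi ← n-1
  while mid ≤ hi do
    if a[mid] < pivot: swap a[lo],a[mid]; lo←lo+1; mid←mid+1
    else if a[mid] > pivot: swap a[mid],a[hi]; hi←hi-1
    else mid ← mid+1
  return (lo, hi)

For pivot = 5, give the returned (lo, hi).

lo=0 mid=0 hi=6
12>5: swap(0,6), hi=5 ⇒ [10, 15, 5, 16, 6, 4, 12]
10>5: swap(0,5), hi=4 ⇒ [4, 15, 5, 16, 6, 10, 12]
4<5: swap(0,0), lo=1 mid=1 ⇒ [4, 15, 5, 16, 6, 10, 12]
15>5: swap(1,4), hi=3 ⇒ [4, 6, 5, 16, 15, 10, 12]
6>5: swap(1,3), hi=2 ⇒ [4, 16, 5, 6, 15, 10, 12]
16>5: swap(1,2), hi=1 ⇒ [4, 5, 16, 6, 15, 10, 12]
5=5: mid=2
done. lo=1 hi=1; a=[4, 5, 16, 6, 15, 10, 12]

(1, 1)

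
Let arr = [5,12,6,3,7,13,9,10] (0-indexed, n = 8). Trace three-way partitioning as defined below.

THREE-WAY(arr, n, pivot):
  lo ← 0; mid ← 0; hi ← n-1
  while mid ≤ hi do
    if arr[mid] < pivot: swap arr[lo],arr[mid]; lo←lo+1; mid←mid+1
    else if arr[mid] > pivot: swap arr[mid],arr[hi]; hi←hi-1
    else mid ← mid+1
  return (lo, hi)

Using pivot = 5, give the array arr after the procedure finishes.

pivot = 5; lo=0, mid=0, hi=7
arr[mid]=5=5: mid=1
arr[mid]=12>5: swap arr[1],arr[7]; hi=6 → [5,10,6,3,7,13,9,12]
arr[mid]=10>5: swap arr[1],arr[6]; hi=5 → [5,9,6,3,7,13,10,12]
arr[mid]=9>5: swap arr[1],arr[5]; hi=4 → [5,13,6,3,7,9,10,12]
arr[mid]=13>5: swap arr[1],arr[4]; hi=3 → [5,7,6,3,13,9,10,12]
arr[mid]=7>5: swap arr[1],arr[3]; hi=2 → [5,3,6,7,13,9,10,12]
arr[mid]=3<5: swap arr[0],arr[1]; lo=1,mid=2 → [3,5,6,7,13,9,10,12]
arr[mid]=6>5: swap arr[2],arr[2]; hi=1 → [3,5,6,7,13,9,10,12]
end: lo=1, hi=1; arr = [3,5,6,7,13,9,10,12]

[3,5,6,7,13,9,10,12]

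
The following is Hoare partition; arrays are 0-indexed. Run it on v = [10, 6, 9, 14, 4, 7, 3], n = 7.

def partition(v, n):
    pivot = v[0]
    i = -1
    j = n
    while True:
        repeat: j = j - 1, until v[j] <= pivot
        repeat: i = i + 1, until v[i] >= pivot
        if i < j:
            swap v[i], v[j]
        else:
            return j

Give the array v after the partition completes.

pivot = v[0] = 10; i = -1, j = 7
j→6 (v[6]=3≤10), i→0 (v[0]=10≥10); i<j, swap → [3, 6, 9, 14, 4, 7, 10]
j→5 (v[5]=7≤10), i→3 (v[3]=14≥10); i<j, swap → [3, 6, 9, 7, 4, 14, 10]
j→4, i→5; i≥j, return j=4. v = [3, 6, 9, 7, 4, 14, 10]

[3, 6, 9, 7, 4, 14, 10]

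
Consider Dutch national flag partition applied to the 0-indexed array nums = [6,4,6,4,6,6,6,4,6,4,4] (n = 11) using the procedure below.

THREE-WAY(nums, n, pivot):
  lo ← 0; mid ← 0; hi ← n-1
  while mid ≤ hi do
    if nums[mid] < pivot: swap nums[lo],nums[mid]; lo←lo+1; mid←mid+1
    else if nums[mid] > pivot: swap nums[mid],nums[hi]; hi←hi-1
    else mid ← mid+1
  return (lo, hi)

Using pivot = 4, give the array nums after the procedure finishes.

lo=0 mid=0 hi=10
6>4: swap(0,10), hi=9 ⇒ [4,4,6,4,6,6,6,4,6,4,6]
4=4: mid=1
4=4: mid=2
6>4: swap(2,9), hi=8 ⇒ [4,4,4,4,6,6,6,4,6,6,6]
4=4: mid=3
4=4: mid=4
6>4: swap(4,8), hi=7 ⇒ [4,4,4,4,6,6,6,4,6,6,6]
6>4: swap(4,7), hi=6 ⇒ [4,4,4,4,4,6,6,6,6,6,6]
4=4: mid=5
6>4: swap(5,6), hi=5 ⇒ [4,4,4,4,4,6,6,6,6,6,6]
6>4: swap(5,5), hi=4 ⇒ [4,4,4,4,4,6,6,6,6,6,6]
done. lo=0 hi=4; nums=[4,4,4,4,4,6,6,6,6,6,6]

[4,4,4,4,4,6,6,6,6,6,6]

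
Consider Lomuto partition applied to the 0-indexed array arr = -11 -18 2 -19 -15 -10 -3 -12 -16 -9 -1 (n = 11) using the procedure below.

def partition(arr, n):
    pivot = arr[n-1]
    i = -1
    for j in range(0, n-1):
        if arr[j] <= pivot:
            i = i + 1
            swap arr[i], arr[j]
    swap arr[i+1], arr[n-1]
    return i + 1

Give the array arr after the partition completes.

pivot=-1, i=-1
j=0: -11≤-1, i=0, swap(0,0) ⇒ -11 -18 2 -19 -15 -10 -3 -12 -16 -9 -1
j=1: -18≤-1, i=1, swap(1,1) ⇒ -11 -18 2 -19 -15 -10 -3 -12 -16 -9 -1
j=2: 2>-1, skip
j=3: -19≤-1, i=2, swap(2,3) ⇒ -11 -18 -19 2 -15 -10 -3 -12 -16 -9 -1
j=4: -15≤-1, i=3, swap(3,4) ⇒ -11 -18 -19 -15 2 -10 -3 -12 -16 -9 -1
j=5: -10≤-1, i=4, swap(4,5) ⇒ -11 -18 -19 -15 -10 2 -3 -12 -16 -9 -1
j=6: -3≤-1, i=5, swap(5,6) ⇒ -11 -18 -19 -15 -10 -3 2 -12 -16 -9 -1
j=7: -12≤-1, i=6, swap(6,7) ⇒ -11 -18 -19 -15 -10 -3 -12 2 -16 -9 -1
j=8: -16≤-1, i=7, swap(7,8) ⇒ -11 -18 -19 -15 -10 -3 -12 -16 2 -9 -1
j=9: -9≤-1, i=8, swap(8,9) ⇒ -11 -18 -19 -15 -10 -3 -12 -16 -9 2 -1
swap(9,10) ⇒ -11 -18 -19 -15 -10 -3 -12 -16 -9 -1 2; return 9

-11 -18 -19 -15 -10 -3 -12 -16 -9 -1 2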